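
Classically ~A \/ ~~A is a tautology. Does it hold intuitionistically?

This is the weak law of excluded middle, which is not intuitionistically valid.
A Kripke countermodel: worlds a, b, c; order generated by a <= b, a <= c; atoms true at each world — a:{}; b:{A}; c:{}.
a ||-/- ~A \/ ~~A: neither disjunct is forced at a.
a ||-/- ~A since b is accessible from a and b ||- A.
So the root a does not force the formula.

No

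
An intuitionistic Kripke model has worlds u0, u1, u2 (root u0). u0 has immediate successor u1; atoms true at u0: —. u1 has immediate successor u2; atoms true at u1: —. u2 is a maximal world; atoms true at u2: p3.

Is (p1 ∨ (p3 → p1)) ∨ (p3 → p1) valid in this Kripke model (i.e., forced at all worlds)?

No

Not every world: u0 ⊮ (p1 ∨ (p3 → p1)) ∨ (p3 → p1).
u0 ⊮ (p1 ∨ (p3 → p1)) ∨ (p3 → p1): neither disjunct is forced at u0.
u0 ⊮ p1 ∨ (p3 → p1): neither disjunct is forced at u0.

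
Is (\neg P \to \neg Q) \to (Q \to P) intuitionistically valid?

This is the converse of contraposition, which is not intuitionistically valid.
A Kripke countermodel: worlds a, b; order generated by a \le b; atoms true at each world — a:{Q}; b:{P,Q}.
a \nVdash (\neg P \to \neg Q) \to (Q \to P): already at a itself, a \Vdash \neg P \to \neg Q but a \nVdash Q \to P.
a \nVdash Q \to P: already at a itself, a \Vdash Q but a \nVdash P.
a lacks atom P, so a \nVdash P.
So the root a does not force the formula.

No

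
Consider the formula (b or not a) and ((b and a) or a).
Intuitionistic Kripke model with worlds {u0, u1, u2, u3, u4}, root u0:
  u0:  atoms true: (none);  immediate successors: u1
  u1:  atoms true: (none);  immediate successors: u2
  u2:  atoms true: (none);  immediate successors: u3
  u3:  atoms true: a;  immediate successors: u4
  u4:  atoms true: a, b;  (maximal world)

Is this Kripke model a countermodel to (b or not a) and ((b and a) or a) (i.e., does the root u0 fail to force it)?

u0 does not force (b or not a) and ((b and a) or a) since u0 fails b or not a.
So the root u0 does not force (b or not a) and ((b and a) or a); the model is a countermodel.

Yes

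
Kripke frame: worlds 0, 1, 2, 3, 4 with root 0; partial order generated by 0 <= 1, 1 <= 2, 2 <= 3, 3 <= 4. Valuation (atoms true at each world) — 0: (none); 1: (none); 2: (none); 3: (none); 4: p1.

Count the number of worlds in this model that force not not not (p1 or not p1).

0

0: does not force it — 0 does not force not not not (p1 or not p1) since 0 is accessible from 0 and 0 forces not not (p1 or not p1).
1: does not force it.
2: does not force it.
3: does not force it.
4: does not force it.
Worlds forcing the formula: { }.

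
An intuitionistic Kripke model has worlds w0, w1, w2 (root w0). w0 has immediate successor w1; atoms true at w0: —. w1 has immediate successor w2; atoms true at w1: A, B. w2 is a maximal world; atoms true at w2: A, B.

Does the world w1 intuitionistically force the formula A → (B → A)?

w1 ⊩ A → (B → A): every world accessible from w1 that forces A (namely w1, w2) also forces B → A.

Yes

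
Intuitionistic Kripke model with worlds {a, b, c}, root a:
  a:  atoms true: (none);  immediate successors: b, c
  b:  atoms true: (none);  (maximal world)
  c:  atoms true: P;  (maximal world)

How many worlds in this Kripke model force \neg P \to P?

a: does not force it — a \nVdash \neg P \to P: at the accessible world b, b \Vdash \neg P but b \nVdash P.
b: does not force it — b \nVdash \neg P \to P: already at b itself, b \Vdash \neg P but b \nVdash P.
c: forces it.
Worlds forcing the formula: {c}.

1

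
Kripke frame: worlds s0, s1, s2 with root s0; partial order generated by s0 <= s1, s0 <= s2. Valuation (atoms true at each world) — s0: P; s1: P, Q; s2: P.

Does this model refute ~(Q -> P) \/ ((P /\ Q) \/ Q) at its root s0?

s0 ||-/- ~(Q -> P) \/ ((P /\ Q) \/ Q): neither disjunct is forced at s0.
s0 ||-/- ~(Q -> P) since s0 is accessible from s0 and s0 ||- Q -> P.
s0 ||- Q -> P: every world accessible from s0 that forces Q (namely s1) also forces P.
So the root s0 does not force ~(Q -> P) \/ ((P /\ Q) \/ Q); the model is a countermodel.

Yes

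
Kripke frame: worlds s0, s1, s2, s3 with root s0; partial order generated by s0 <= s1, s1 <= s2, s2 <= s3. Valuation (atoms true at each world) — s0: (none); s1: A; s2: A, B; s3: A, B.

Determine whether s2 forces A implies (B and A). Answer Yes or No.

s2 forces A implies (B and A): every world accessible from s2 that forces A (namely s2, s3) also forces B and A.

Yes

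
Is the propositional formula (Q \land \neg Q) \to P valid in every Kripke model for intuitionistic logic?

Yes

This is an instance of ex falso quodlibet, which is intuitionistically derivable.
No world can force both Q and \neg Q, so the antecedent Q \land \neg Q is never forced and the implication holds vacuously at every world.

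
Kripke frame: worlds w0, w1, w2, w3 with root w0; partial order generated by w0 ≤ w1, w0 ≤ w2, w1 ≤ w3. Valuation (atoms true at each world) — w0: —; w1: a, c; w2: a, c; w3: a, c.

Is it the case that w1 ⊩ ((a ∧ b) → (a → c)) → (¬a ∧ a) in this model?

w1 ⊮ ((a ∧ b) → (a → c)) → (¬a ∧ a): already at w1 itself, w1 ⊩ (a ∧ b) → (a → c) but w1 ⊮ ¬a ∧ a.
w1 ⊮ ¬a ∧ a since w1 fails ¬a.

No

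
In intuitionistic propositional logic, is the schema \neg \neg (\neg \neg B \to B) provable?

Yes

This is the double negation of double-negation elimination, which is intuitionistically derivable.
By Glivenko's theorem the double negation of any classical propositional tautology is intuitionistically provable; \neg \neg B \to B is classically a tautology.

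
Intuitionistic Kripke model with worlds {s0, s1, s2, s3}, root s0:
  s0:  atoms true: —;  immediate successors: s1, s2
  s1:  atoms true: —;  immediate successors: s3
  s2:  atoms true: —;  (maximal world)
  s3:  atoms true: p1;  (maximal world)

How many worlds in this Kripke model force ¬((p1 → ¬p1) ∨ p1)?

0

s0: does not force it — s0 ⊮ ¬((p1 → ¬p1) ∨ p1) since s2 is accessible from s0 and s2 ⊩ (p1 → ¬p1) ∨ p1.
s1: does not force it.
s2: does not force it.
s3: does not force it.
Worlds forcing the formula: { }.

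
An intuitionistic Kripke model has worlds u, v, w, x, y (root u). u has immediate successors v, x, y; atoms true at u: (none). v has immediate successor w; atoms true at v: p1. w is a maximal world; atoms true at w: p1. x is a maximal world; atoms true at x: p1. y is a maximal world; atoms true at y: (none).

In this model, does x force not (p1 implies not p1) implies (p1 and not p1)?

x does not force not (p1 implies not p1) implies (p1 and not p1): already at x itself, x forces not (p1 implies not p1) but x does not force p1 and not p1.
x does not force p1 and not p1 since x fails not p1.

No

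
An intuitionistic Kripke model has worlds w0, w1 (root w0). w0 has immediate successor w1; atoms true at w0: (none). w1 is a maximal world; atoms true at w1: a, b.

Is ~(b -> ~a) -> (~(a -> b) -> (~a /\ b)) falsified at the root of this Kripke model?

No

w0 ||- ~(b -> ~a) -> (~(a -> b) -> (~a /\ b)): every world accessible from w0 that forces ~(b -> ~a) (namely w0, w1) also forces ~(a -> b) -> (~a /\ b).
So the root w0 forces ~(b -> ~a) -> (~(a -> b) -> (~a /\ b)); the model is not a countermodel.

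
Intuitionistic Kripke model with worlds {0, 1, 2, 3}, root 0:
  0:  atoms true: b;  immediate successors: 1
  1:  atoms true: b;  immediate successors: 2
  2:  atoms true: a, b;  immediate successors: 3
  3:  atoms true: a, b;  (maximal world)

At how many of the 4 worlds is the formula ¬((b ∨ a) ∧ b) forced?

0: does not force it — 0 ⊮ ¬((b ∨ a) ∧ b) since 0 is accessible from 0 and 0 ⊩ (b ∨ a) ∧ b.
1: does not force it — 1 ⊮ ¬((b ∨ a) ∧ b) since 1 is accessible from 1 and 1 ⊩ (b ∨ a) ∧ b.
2: does not force it — 2 ⊮ ¬((b ∨ a) ∧ b) since 2 is accessible from 2 and 2 ⊩ (b ∨ a) ∧ b.
3: does not force it.
Worlds forcing the formula: { }.

0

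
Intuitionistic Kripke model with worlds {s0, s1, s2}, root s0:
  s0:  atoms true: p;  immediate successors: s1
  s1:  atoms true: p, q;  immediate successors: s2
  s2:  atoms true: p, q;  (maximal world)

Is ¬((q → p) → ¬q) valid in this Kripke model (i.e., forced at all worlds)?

s0 ⊩ ¬((q → p) → ¬q): no world accessible from s0 forces (q → p) → ¬q.
Since the root s0 forces ¬((q → p) → ¬q) and forcing is persistent (monotone upward), every world forces it.

Yes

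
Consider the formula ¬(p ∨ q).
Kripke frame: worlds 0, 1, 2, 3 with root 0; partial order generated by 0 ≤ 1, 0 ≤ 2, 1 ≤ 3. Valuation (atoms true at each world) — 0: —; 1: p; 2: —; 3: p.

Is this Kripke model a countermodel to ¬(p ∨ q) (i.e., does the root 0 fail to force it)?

0 ⊮ ¬(p ∨ q) since 1 is accessible from 0 and 1 ⊩ p ∨ q.
1 ⊩ p ∨ q via the disjunct p.
So the root 0 does not force ¬(p ∨ q); the model is a countermodel.

Yes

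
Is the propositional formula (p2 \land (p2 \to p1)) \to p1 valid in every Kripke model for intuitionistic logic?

This is modus ponens in implicational form, which is intuitionistically derivable.
If a world forces p2 and p2 \to p1, then applying the implication at that world (which is accessible from itself) gives p1.

Yes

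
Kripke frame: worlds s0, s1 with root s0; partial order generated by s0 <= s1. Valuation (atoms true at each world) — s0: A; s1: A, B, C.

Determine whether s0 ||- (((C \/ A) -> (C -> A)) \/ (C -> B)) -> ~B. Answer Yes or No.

s0 ||-/- (((C \/ A) -> (C -> A)) \/ (C -> B)) -> ~B: already at s0 itself, s0 ||- ((C \/ A) -> (C -> A)) \/ (C -> B) but s0 ||-/- ~B.
s0 ||-/- ~B since s1 is accessible from s0 and s1 ||- B.

No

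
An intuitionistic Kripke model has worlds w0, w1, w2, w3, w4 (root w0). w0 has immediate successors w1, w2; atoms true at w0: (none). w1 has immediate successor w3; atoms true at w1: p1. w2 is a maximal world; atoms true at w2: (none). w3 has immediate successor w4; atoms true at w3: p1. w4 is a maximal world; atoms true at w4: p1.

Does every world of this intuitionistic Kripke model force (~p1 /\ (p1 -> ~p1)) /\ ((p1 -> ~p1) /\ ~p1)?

Not every world: w0 ||-/- (~p1 /\ (p1 -> ~p1)) /\ ((p1 -> ~p1) /\ ~p1).
w0 ||-/- (~p1 /\ (p1 -> ~p1)) /\ ((p1 -> ~p1) /\ ~p1) since w0 fails ~p1 /\ (p1 -> ~p1).

No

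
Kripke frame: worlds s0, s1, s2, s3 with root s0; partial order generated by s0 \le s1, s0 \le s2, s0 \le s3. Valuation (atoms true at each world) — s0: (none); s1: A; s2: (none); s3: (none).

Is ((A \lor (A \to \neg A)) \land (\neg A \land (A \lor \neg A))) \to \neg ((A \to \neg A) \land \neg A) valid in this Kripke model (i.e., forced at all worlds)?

Not every world: s0 \nVdash ((A \lor (A \to \neg A)) \land (\neg A \land (A \lor \neg A))) \to \neg ((A \to \neg A) \land \neg A).
s0 \nVdash ((A \lor (A \to \neg A)) \land (\neg A \land (A \lor \neg A))) \to \neg ((A \to \neg A) \land \neg A): at the accessible world s2, s2 \Vdash (A \lor (A \to \neg A)) \land (\neg A \land (A \lor \neg A)) but s2 \nVdash \neg ((A \to \neg A) \land \neg A).
s2 \nVdash \neg ((A \to \neg A) \land \neg A) since s2 is accessible from s2 and s2 \Vdash (A \to \neg A) \land \neg A.

No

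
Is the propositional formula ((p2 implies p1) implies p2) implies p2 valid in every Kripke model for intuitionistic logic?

No

This is Peirce's law, which is not intuitionistically valid.
A Kripke countermodel: worlds w0, w1; order generated by w0 <= w1; atoms true at each world — w0:{}; w1:{p2}.
w0 does not force ((p2 implies p1) implies p2) implies p2: already at w0 itself, w0 forces (p2 implies p1) implies p2 but w0 does not force p2.
w0 lacks atom p2, so w0 does not force p2.
So the root w0 does not force the formula.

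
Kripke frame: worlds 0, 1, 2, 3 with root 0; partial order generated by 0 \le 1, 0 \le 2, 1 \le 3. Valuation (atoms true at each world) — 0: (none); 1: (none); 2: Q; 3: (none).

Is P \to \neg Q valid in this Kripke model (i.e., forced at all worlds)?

0 \Vdash P \to \neg Q vacuously: no world accessible from 0 forces the antecedent P.
Since the root 0 forces P \to \neg Q and forcing is persistent (monotone upward), every world forces it.

Yes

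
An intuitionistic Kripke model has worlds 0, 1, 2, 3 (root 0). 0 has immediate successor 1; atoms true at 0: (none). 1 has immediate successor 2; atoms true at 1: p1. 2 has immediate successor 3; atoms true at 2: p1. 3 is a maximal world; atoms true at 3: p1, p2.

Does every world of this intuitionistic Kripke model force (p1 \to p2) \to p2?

Yes

0 \Vdash (p1 \to p2) \to p2: every world accessible from 0 that forces p1 \to p2 (namely 3) also forces p2.
Since the root 0 forces (p1 \to p2) \to p2 and forcing is persistent (monotone upward), every world forces it.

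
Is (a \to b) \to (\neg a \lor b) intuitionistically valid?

No

This is the material-implication-as-disjunction principle, which is not intuitionistically valid.
A Kripke countermodel: worlds 0, 1; order generated by 0 \le 1; atoms true at each world — 0:{}; 1:{a,b}.
0 \nVdash (a \to b) \to (\neg a \lor b): already at 0 itself, 0 \Vdash a \to b but 0 \nVdash \neg a \lor b.
0 \nVdash \neg a \lor b: neither disjunct is forced at 0.
0 \nVdash \neg a since 1 is accessible from 0 and 1 \Vdash a.
So the root 0 does not force the formula.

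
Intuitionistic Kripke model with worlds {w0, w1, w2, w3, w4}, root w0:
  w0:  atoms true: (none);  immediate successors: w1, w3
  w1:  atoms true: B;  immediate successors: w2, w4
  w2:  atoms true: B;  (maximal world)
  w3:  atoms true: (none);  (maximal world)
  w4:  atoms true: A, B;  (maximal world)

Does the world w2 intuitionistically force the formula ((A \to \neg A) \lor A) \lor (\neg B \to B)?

w2 \Vdash ((A \to \neg A) \lor A) \lor (\neg B \to B) via the disjunct (A \to \neg A) \lor A.

Yes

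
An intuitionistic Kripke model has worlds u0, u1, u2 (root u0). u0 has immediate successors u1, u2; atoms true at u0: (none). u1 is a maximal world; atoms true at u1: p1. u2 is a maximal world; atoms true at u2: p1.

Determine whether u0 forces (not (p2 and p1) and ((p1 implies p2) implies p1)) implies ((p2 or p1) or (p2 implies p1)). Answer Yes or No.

Yes

u0 forces (not (p2 and p1) and ((p1 implies p2) implies p1)) implies ((p2 or p1) or (p2 implies p1)): every world accessible from u0 that forces not (p2 and p1) and ((p1 implies p2) implies p1) (namely u0, u1, u2) also forces (p2 or p1) or (p2 implies p1).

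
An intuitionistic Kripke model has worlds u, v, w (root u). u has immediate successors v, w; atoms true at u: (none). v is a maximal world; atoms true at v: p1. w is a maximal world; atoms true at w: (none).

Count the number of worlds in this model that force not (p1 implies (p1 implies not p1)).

u: does not force it — u does not force not (p1 implies (p1 implies not p1)) since w is accessible from u and w forces p1 implies (p1 implies not p1).
v: forces it.
w: does not force it.
Worlds forcing the formula: {v}.

1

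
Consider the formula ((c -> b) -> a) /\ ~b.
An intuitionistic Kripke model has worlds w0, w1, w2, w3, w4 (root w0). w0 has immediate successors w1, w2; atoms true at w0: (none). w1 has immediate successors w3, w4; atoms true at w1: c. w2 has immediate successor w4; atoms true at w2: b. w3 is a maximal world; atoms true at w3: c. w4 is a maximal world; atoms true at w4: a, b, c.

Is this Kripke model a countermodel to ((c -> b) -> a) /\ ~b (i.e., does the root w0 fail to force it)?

w0 ||-/- ((c -> b) -> a) /\ ~b since w0 fails (c -> b) -> a.
So the root w0 does not force ((c -> b) -> a) /\ ~b; the model is a countermodel.

Yes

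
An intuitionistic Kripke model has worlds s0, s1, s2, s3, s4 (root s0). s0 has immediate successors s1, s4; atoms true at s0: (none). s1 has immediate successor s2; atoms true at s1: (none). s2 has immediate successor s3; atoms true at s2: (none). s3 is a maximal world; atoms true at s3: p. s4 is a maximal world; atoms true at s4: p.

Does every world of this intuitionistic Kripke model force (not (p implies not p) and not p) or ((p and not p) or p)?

No

Not every world: s0 does not force (not (p implies not p) and not p) or ((p and not p) or p).
s0 does not force (not (p implies not p) and not p) or ((p and not p) or p): neither disjunct is forced at s0.
s0 does not force not (p implies not p) and not p since s0 fails not p.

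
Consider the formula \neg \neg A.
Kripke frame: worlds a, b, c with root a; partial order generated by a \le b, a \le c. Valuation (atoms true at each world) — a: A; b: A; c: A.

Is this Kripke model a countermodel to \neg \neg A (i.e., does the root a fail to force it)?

No

a \Vdash \neg \neg A: no world accessible from a forces \neg A.
So the root a forces \neg \neg A; the model is not a countermodel.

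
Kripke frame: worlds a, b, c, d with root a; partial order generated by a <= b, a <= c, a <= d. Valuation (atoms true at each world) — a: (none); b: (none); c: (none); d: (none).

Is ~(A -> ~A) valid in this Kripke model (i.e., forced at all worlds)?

No

Not every world: a ||-/- ~(A -> ~A).
a ||-/- ~(A -> ~A) since a is accessible from a and a ||- A -> ~A.
a ||- A -> ~A vacuously: no world accessible from a forces the antecedent A.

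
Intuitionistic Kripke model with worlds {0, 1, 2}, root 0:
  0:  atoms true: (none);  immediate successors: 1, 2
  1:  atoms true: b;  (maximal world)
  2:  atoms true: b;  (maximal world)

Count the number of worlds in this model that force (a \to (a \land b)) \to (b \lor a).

0: does not force it — 0 \nVdash (a \to (a \land b)) \to (b \lor a): already at 0 itself, 0 \Vdash a \to (a \land b) but 0 \nVdash b \lor a.
1: forces it.
2: forces it.
Worlds forcing the formula: {1, 2}.

2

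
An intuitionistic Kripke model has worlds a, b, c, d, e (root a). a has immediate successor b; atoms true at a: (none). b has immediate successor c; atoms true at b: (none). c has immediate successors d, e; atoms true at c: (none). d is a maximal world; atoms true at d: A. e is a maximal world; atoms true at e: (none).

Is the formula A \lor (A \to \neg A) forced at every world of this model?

No

Not every world: a \nVdash A \lor (A \to \neg A).
a \nVdash A \lor (A \to \neg A): neither disjunct is forced at a.
a lacks atom A, so a \nVdash A.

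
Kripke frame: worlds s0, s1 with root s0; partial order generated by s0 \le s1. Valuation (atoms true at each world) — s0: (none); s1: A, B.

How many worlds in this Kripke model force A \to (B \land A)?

2

s0: forces it.
s1: forces it.
Worlds forcing the formula: {s0, s1}.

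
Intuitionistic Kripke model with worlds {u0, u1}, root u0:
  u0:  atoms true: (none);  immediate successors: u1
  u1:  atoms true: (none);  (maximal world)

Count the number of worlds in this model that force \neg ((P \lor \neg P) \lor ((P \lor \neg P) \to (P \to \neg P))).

u0: does not force it — u0 \nVdash \neg ((P \lor \neg P) \lor ((P \lor \neg P) \to (P \to \neg P))) since u0 is accessible from u0 and u0 \Vdash (P \lor \neg P) \lor ((P \lor \neg P) \to (P \to \neg P)).
u1: does not force it.
Worlds forcing the formula: { }.

0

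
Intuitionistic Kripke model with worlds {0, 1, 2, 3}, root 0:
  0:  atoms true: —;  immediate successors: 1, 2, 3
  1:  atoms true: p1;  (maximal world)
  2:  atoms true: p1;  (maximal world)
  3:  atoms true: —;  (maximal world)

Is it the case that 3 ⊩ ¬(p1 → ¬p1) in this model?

No

3 ⊮ ¬(p1 → ¬p1) since 3 is accessible from 3 and 3 ⊩ p1 → ¬p1.
3 ⊩ p1 → ¬p1 vacuously: no world accessible from 3 forces the antecedent p1.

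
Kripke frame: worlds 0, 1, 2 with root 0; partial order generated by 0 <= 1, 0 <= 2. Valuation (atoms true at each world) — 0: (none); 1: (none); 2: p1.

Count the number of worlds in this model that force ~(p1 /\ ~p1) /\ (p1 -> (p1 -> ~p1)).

0: does not force it — 0 ||-/- ~(p1 /\ ~p1) /\ (p1 -> (p1 -> ~p1)) since 0 fails p1 -> (p1 -> ~p1).
1: forces it.
2: does not force it — 2 ||-/- ~(p1 /\ ~p1) /\ (p1 -> (p1 -> ~p1)) since 2 fails p1 -> (p1 -> ~p1).
Worlds forcing the formula: {1}.

1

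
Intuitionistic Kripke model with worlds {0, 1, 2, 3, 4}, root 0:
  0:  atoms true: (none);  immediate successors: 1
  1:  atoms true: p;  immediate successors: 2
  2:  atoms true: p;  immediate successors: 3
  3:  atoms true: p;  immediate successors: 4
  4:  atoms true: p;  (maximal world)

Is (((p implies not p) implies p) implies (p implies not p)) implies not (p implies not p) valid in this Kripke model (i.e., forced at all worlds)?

0 forces (((p implies not p) implies p) implies (p implies not p)) implies not (p implies not p) vacuously: no world accessible from 0 forces the antecedent ((p implies not p) implies p) implies (p implies not p).
Since the root 0 forces (((p implies not p) implies p) implies (p implies not p)) implies not (p implies not p) and forcing is persistent (monotone upward), every world forces it.

Yes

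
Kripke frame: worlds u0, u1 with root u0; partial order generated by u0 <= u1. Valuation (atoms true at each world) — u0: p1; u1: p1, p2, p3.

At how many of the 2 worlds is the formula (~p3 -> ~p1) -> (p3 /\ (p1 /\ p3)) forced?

u0: does not force it — u0 ||-/- (~p3 -> ~p1) -> (p3 /\ (p1 /\ p3)): already at u0 itself, u0 ||- ~p3 -> ~p1 but u0 ||-/- p3 /\ (p1 /\ p3).
u1: forces it.
Worlds forcing the formula: {u1}.

1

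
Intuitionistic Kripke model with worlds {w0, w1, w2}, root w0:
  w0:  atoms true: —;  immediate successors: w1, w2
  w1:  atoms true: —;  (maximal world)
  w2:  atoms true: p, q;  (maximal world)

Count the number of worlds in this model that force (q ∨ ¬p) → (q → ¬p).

1

w0: does not force it — w0 ⊮ (q ∨ ¬p) → (q → ¬p): at the accessible world w2, w2 ⊩ q ∨ ¬p but w2 ⊮ q → ¬p.
w1: forces it.
w2: does not force it — w2 ⊮ (q ∨ ¬p) → (q → ¬p): already at w2 itself, w2 ⊩ q ∨ ¬p but w2 ⊮ q → ¬p.
Worlds forcing the formula: {w1}.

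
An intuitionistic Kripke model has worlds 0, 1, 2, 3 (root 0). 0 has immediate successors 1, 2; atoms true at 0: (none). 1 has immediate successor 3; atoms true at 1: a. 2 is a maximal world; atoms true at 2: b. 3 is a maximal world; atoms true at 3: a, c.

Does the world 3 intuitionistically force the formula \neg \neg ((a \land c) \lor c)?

3 \Vdash \neg \neg ((a \land c) \lor c): no world accessible from 3 forces \neg ((a \land c) \lor c).

Yes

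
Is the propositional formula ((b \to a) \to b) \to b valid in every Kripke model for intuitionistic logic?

No

This is Peirce's law, which is not intuitionistically valid.
A Kripke countermodel: worlds u, v; order generated by u \le v; atoms true at each world — u:{}; v:{b}.
u \nVdash ((b \to a) \to b) \to b: already at u itself, u \Vdash (b \to a) \to b but u \nVdash b.
u lacks atom b, so u \nVdash b.
So the root u does not force the formula.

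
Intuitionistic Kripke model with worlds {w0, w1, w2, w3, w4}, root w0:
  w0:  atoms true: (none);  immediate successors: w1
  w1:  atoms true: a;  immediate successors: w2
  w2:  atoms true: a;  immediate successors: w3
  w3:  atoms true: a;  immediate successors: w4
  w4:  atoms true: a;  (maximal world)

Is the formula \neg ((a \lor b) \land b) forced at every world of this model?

w0 \Vdash \neg ((a \lor b) \land b): no world accessible from w0 forces (a \lor b) \land b.
Since the root w0 forces \neg ((a \lor b) \land b) and forcing is persistent (monotone upward), every world forces it.

Yes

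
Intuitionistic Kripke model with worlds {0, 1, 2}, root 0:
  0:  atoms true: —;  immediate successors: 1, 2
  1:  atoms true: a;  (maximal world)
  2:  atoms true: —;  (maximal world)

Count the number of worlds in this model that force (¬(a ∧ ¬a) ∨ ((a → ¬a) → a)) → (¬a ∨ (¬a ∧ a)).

0: does not force it — 0 ⊮ (¬(a ∧ ¬a) ∨ ((a → ¬a) → a)) → (¬a ∨ (¬a ∧ a)): already at 0 itself, 0 ⊩ ¬(a ∧ ¬a) ∨ ((a → ¬a) → a) but 0 ⊮ ¬a ∨ (¬a ∧ a).
1: does not force it.
2: forces it.
Worlds forcing the formula: {2}.

1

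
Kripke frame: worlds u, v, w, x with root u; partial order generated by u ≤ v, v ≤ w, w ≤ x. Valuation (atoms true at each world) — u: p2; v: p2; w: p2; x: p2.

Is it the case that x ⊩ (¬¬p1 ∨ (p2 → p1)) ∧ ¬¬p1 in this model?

x ⊮ (¬¬p1 ∨ (p2 → p1)) ∧ ¬¬p1 since x fails ¬¬p1 ∨ (p2 → p1).

No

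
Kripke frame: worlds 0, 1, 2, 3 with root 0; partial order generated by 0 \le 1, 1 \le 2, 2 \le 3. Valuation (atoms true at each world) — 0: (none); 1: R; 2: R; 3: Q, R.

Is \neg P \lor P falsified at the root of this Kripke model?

No

0 \Vdash \neg P \lor P via the disjunct \neg P.
So the root 0 forces \neg P \lor P; the model is not a countermodel.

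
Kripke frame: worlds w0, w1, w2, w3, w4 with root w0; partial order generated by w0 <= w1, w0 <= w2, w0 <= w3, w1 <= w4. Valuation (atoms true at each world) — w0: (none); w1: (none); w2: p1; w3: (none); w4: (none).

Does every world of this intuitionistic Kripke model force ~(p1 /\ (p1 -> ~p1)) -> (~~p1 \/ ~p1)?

No

Not every world: w0 ||-/- ~(p1 /\ (p1 -> ~p1)) -> (~~p1 \/ ~p1).
w0 ||-/- ~(p1 /\ (p1 -> ~p1)) -> (~~p1 \/ ~p1): already at w0 itself, w0 ||- ~(p1 /\ (p1 -> ~p1)) but w0 ||-/- ~~p1 \/ ~p1.
w0 ||-/- ~~p1 \/ ~p1: neither disjunct is forced at w0.
w0 ||-/- ~~p1 since w1 is accessible from w0 and w1 ||- ~p1.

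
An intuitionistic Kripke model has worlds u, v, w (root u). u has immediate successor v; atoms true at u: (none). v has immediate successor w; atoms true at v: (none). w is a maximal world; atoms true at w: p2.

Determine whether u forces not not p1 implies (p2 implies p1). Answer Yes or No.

Yes

u forces not not p1 implies (p2 implies p1) vacuously: no world accessible from u forces the antecedent not not p1.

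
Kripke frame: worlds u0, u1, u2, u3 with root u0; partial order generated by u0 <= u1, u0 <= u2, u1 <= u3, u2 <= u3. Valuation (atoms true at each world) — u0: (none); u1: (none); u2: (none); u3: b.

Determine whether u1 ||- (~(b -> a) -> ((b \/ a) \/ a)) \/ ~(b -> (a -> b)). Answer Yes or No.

u1 ||-/- (~(b -> a) -> ((b \/ a) \/ a)) \/ ~(b -> (a -> b)): neither disjunct is forced at u1.
u1 ||-/- ~(b -> a) -> ((b \/ a) \/ a): already at u1 itself, u1 ||- ~(b -> a) but u1 ||-/- (b \/ a) \/ a.
u1 ||-/- (b \/ a) \/ a: neither disjunct is forced at u1.
u1 ||-/- b \/ a: neither disjunct is forced at u1.
u1 lacks atom b, so u1 ||-/- b.

No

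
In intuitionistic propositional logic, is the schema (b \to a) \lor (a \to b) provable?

This is the Gödel–Dummett linearity axiom, which is not intuitionistically valid.
A Kripke countermodel: worlds u0, u1, u2; order generated by u0 \le u1, u0 \le u2; atoms true at each world — u0:{}; u1:{b}; u2:{a}.
u0 \nVdash (b \to a) \lor (a \to b): neither disjunct is forced at u0.
u0 \nVdash b \to a: at the accessible world u1, u1 \Vdash b but u1 \nVdash a.
u1 lacks atom a, so u1 \nVdash a.
So the root u0 does not force the formula.

No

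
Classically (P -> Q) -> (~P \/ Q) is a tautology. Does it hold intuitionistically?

No

This is the material-implication-as-disjunction principle, which is not intuitionistically valid.
A Kripke countermodel: worlds s0, s1; order generated by s0 <= s1; atoms true at each world — s0:{}; s1:{P,Q}.
s0 ||-/- (P -> Q) -> (~P \/ Q): already at s0 itself, s0 ||- P -> Q but s0 ||-/- ~P \/ Q.
s0 ||-/- ~P \/ Q: neither disjunct is forced at s0.
s0 ||-/- ~P since s1 is accessible from s0 and s1 ||- P.
So the root s0 does not force the formula.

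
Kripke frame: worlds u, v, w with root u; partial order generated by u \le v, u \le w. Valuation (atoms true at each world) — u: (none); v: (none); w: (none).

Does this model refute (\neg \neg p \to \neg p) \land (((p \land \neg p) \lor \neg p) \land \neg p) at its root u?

No

u \Vdash (\neg \neg p \to \neg p) \land (((p \land \neg p) \lor \neg p) \land \neg p) since u forces both conjuncts.
So the root u forces (\neg \neg p \to \neg p) \land (((p \land \neg p) \lor \neg p) \land \neg p); the model is not a countermodel.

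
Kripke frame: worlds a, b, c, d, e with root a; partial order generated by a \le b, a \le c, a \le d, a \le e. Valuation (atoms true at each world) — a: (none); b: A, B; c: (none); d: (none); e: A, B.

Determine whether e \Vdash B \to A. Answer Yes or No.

e \Vdash B \to A: every world accessible from e that forces B (namely e) also forces A.

Yes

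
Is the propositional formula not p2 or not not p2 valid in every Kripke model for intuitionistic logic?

This is the weak law of excluded middle, which is not intuitionistically valid.
A Kripke countermodel: worlds u0, u1, u2; order generated by u0 <= u1, u0 <= u2; atoms true at each world — u0:{}; u1:{p2}; u2:{}.
u0 does not force not p2 or not not p2: neither disjunct is forced at u0.
u0 does not force not p2 since u1 is accessible from u0 and u1 forces p2.
So the root u0 does not force the formula.

No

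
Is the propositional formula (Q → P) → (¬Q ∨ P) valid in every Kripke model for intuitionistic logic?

This is the material-implication-as-disjunction principle, which is not intuitionistically valid.
A Kripke countermodel: worlds u0, u1; order generated by u0 ≤ u1; atoms true at each world — u0:{}; u1:{P,Q}.
u0 ⊮ (Q → P) → (¬Q ∨ P): already at u0 itself, u0 ⊩ Q → P but u0 ⊮ ¬Q ∨ P.
u0 ⊮ ¬Q ∨ P: neither disjunct is forced at u0.
u0 ⊮ ¬Q since u1 is accessible from u0 and u1 ⊩ Q.
So the root u0 does not force the formula.

No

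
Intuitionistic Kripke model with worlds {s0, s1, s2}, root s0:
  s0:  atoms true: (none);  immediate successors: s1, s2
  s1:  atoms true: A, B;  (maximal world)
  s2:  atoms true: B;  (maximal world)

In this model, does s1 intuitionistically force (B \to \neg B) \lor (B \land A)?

Yes

s1 \Vdash (B \to \neg B) \lor (B \land A) via the disjunct B \land A.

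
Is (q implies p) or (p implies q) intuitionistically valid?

No

This is the Gödel–Dummett linearity axiom, which is not intuitionistically valid.
A Kripke countermodel: worlds 0, 1, 2; order generated by 0 <= 1, 0 <= 2; atoms true at each world — 0:{}; 1:{q}; 2:{p}.
0 does not force (q implies p) or (p implies q): neither disjunct is forced at 0.
0 does not force q implies p: at the accessible world 1, 1 forces q but 1 does not force p.
1 lacks atom p, so 1 does not force p.
So the root 0 does not force the formula.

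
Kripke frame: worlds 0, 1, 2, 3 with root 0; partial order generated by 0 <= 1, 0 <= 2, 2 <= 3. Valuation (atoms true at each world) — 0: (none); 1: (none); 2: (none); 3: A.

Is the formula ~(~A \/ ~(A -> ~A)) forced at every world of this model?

Not every world: 0 ||-/- ~(~A \/ ~(A -> ~A)).
0 ||-/- ~(~A \/ ~(A -> ~A)) since 1 is accessible from 0 and 1 ||- ~A \/ ~(A -> ~A).
1 ||- ~A \/ ~(A -> ~A) via the disjunct ~A.

No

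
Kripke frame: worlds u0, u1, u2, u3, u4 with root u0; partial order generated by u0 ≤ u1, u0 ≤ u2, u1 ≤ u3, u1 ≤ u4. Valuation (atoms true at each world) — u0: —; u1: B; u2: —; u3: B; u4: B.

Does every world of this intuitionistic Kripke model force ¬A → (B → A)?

Not every world: u0 ⊮ ¬A → (B → A).
u0 ⊮ ¬A → (B → A): already at u0 itself, u0 ⊩ ¬A but u0 ⊮ B → A.
u0 ⊮ B → A: at the accessible world u1, u1 ⊩ B but u1 ⊮ A.

No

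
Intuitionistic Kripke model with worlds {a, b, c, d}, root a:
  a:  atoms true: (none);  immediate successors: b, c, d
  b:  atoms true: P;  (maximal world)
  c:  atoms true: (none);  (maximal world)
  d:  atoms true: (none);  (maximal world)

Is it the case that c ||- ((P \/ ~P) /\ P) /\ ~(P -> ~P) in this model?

c ||-/- ((P \/ ~P) /\ P) /\ ~(P -> ~P) since c fails (P \/ ~P) /\ P.

No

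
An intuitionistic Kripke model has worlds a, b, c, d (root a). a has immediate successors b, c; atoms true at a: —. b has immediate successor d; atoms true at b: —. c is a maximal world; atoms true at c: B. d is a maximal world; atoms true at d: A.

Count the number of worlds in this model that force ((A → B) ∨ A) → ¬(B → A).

1

a: does not force it — a ⊮ ((A → B) ∨ A) → ¬(B → A): at the accessible world d, d ⊩ (A → B) ∨ A but d ⊮ ¬(B → A).
b: does not force it — b ⊮ ((A → B) ∨ A) → ¬(B → A): at the accessible world d, d ⊩ (A → B) ∨ A but d ⊮ ¬(B → A).
c: forces it.
d: does not force it — d ⊮ ((A → B) ∨ A) → ¬(B → A): already at d itself, d ⊩ (A → B) ∨ A but d ⊮ ¬(B → A).
Worlds forcing the formula: {c}.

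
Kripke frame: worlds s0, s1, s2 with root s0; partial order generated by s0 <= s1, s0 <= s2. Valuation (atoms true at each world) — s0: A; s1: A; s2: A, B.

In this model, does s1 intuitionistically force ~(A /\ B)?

s1 ||- ~(A /\ B): no world accessible from s1 forces A /\ B.

Yes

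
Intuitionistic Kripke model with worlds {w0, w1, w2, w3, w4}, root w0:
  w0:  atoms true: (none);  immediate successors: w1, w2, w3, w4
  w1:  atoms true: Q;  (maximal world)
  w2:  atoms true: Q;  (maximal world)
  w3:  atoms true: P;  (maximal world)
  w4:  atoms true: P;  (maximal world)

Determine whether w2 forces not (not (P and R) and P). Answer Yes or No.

w2 forces not (not (P and R) and P): no world accessible from w2 forces not (P and R) and P.

Yes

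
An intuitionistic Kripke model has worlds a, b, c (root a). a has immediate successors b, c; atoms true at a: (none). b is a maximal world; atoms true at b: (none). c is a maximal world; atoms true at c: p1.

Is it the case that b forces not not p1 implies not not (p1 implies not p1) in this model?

b forces not not p1 implies not not (p1 implies not p1) vacuously: no world accessible from b forces the antecedent not not p1.

Yes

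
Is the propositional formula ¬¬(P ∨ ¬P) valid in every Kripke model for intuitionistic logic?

This is the double negation of excluded middle, which is intuitionistically derivable.
Assuming ¬(P ∨ ¬P): from P we'd get P ∨ ¬P, so ¬P; but then P ∨ ¬P again — contradiction. Hence ¬¬(P ∨ ¬P).

Yes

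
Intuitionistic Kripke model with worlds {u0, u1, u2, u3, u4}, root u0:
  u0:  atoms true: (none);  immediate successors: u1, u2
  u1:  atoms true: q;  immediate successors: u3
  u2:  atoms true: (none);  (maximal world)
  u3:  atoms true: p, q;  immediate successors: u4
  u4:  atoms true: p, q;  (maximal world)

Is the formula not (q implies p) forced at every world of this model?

No

Not every world: u0 does not force not (q implies p).
u0 does not force not (q implies p) since u2 is accessible from u0 and u2 forces q implies p.
u2 forces q implies p vacuously: no world accessible from u2 forces the antecedent q.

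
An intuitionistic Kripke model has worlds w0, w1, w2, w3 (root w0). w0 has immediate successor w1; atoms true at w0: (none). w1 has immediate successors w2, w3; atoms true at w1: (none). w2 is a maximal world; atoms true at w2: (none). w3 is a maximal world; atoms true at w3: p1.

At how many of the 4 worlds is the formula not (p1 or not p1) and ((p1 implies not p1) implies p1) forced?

w0: does not force it — w0 does not force not (p1 or not p1) and ((p1 implies not p1) implies p1) since w0 fails not (p1 or not p1).
w1: does not force it.
w2: does not force it.
w3: does not force it.
Worlds forcing the formula: { }.

0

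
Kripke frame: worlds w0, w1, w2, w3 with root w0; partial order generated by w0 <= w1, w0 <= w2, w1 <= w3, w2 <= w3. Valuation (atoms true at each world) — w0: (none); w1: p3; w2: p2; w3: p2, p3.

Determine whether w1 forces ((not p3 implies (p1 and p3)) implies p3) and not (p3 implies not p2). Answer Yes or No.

Yes

w1 forces ((not p3 implies (p1 and p3)) implies p3) and not (p3 implies not p2) since w1 forces both conjuncts.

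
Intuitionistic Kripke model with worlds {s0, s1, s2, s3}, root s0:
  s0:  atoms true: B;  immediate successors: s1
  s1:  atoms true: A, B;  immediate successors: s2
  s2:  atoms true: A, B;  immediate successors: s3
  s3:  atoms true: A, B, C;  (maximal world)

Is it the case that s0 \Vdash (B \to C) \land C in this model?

No

s0 \nVdash (B \to C) \land C since s0 fails B \to C.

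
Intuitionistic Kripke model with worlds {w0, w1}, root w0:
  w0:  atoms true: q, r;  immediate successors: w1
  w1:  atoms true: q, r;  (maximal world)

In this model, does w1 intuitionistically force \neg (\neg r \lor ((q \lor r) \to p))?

Yes

w1 \Vdash \neg (\neg r \lor ((q \lor r) \to p)): no world accessible from w1 forces \neg r \lor ((q \lor r) \to p).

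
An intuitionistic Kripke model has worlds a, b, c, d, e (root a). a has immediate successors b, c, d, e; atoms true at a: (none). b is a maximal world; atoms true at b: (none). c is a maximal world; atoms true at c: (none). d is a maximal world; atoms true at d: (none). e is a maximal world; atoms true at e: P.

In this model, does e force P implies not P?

e does not force P implies not P: already at e itself, e forces P but e does not force not P.
e does not force not P since e is accessible from e and e forces P.

No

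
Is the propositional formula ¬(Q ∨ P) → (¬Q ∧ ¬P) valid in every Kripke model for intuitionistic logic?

This is a constructively valid De Morgan direction (negated disjunction to conjunction of negations), which is intuitionistically derivable.
From ¬(Q ∨ P): if Q held then Q ∨ P would, contradiction — so ¬Q; similarly ¬P.

Yes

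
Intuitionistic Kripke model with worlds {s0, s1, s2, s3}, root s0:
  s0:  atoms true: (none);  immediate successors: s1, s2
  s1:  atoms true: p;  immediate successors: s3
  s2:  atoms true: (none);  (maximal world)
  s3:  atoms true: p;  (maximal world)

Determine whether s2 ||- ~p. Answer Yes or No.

Yes

s2 ||- ~p: no world accessible from s2 forces p.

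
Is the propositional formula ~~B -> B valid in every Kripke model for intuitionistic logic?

No

This is double-negation elimination, which is not intuitionistically valid.
A Kripke countermodel: worlds u, v; order generated by u <= v; atoms true at each world — u:{}; v:{B}.
u ||-/- ~~B -> B: already at u itself, u ||- ~~B but u ||-/- B.
u lacks atom B, so u ||-/- B.
So the root u does not force the formula.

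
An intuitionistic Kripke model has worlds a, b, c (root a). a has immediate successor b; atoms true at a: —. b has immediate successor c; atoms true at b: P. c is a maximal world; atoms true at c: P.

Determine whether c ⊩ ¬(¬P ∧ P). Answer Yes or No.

Yes

c ⊩ ¬(¬P ∧ P): no world accessible from c forces ¬P ∧ P.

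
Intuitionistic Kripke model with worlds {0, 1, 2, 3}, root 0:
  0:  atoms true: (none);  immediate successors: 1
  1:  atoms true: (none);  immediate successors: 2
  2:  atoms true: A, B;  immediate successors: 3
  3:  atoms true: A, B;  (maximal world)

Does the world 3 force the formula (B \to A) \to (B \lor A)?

Yes

3 \Vdash (B \to A) \to (B \lor A): every world accessible from 3 that forces B \to A (namely 3) also forces B \lor A.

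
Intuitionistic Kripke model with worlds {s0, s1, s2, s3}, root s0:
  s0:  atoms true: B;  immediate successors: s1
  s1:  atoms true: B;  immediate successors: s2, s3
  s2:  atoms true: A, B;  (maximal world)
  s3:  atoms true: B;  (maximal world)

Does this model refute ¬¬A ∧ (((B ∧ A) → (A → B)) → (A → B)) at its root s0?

Yes

s0 ⊮ ¬¬A ∧ (((B ∧ A) → (A → B)) → (A → B)) since s0 fails ¬¬A.
So the root s0 does not force ¬¬A ∧ (((B ∧ A) → (A → B)) → (A → B)); the model is a countermodel.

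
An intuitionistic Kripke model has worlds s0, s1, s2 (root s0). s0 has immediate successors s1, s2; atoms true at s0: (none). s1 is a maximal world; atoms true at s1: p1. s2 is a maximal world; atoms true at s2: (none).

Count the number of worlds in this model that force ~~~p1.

1

s0: does not force it — s0 ||-/- ~~~p1 since s1 is accessible from s0 and s1 ||- ~~p1.
s1: does not force it.
s2: forces it.
Worlds forcing the formula: {s2}.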